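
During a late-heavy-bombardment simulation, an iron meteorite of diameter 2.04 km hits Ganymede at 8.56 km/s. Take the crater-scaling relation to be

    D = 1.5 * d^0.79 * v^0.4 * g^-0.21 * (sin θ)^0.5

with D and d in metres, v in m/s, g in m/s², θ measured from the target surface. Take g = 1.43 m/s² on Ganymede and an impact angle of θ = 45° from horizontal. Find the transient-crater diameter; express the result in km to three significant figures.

In SI units: d = 2040 m, v = 8560 m/s.
d^0.79 = 2040^0.79 = 411.7
v^0.4 = 8560^0.4 = 37.41
g^-0.21 = 1.43^-0.21 = 0.9276
(sin 45°)^0.5 = 0.7071^0.5 = 0.8409
D = 1.5 × 411.7 × 37.41 × 0.9276 × 0.8409 = 18020 m
   = 18.02 km

D ≈ 18.0 km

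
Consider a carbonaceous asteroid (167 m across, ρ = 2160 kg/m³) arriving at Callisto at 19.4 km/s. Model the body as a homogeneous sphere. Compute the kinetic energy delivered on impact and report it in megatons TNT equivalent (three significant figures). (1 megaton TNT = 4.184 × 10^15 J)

v = 19400 m/s.
Mass m = (π/6) ρ d³ = (π/6) × 2160 × (167)³ = 5.267 × 10^9 kg
E = ½ m v² = 0.5 × 5.267 × 10^9 × (19400)² = 9.911 × 10^17 J
   = 9.911 × 10^17 / 4.184×10^15 = 236.9 Mt

E ≈ 237 Mt TNT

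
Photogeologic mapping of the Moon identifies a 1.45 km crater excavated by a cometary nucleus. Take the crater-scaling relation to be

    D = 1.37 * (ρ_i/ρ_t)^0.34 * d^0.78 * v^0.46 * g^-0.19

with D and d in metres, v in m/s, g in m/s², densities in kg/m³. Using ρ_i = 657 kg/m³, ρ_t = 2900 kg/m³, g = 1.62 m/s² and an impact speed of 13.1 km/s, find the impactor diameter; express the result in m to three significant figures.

Rearranging for d: d = [D / (1.37 · (657/2900)^0.34 · 13100^0.46 · 1.62^-0.19)]^(1/0.78).
D = 1450 m.
(657/2900)^0.34 = 0.6036
13100^0.46 = 78.33
1.62^-0.19 = 0.9124
Denominator = 1.37 × 0.6036 × 78.33 × 0.9124 = 59.10
D / 59.10 = 1450 / 59.10 = 24.53
d = 24.53^(1/0.78) = 24.53^1.2821 = 60.50 m

d ≈ 60.5 m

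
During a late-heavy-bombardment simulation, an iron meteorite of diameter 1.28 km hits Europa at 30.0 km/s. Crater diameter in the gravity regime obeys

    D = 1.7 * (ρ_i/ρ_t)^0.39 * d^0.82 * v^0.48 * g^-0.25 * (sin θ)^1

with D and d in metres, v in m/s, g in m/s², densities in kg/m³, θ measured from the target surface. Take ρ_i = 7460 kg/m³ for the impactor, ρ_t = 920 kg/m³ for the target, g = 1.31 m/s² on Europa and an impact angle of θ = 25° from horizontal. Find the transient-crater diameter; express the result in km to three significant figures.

D ≈ 75.6 km

In SI units: d = 1280 m, v = 30000 m/s.
(ρ_i/ρ_t)^0.39 = (7460/920)^0.39 = 2.262
d^0.82 = 1280^0.82 = 353.1
v^0.48 = 30000^0.48 = 140.9
g^-0.25 = 1.31^-0.25 = 0.9347
(sin 25°)^1 = 0.4226^1 = 0.4226
D = 1.7 × 2.262 × 353.1 × 140.9 × 0.9347 × 0.4226 = 75570 m
   = 75.57 km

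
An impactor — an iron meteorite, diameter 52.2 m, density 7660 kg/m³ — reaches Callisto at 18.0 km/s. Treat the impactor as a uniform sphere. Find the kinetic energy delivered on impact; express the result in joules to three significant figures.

E ≈ 9.24 × 10^16 J

v = 18000 m/s.
Mass m = (π/6) ρ d³ = (π/6) × 7660 × (52.2)³ = 5.705 × 10^8 kg
E = ½ m v² = 0.5 × 5.705 × 10^8 × (18000)² = 9.242 × 10^16 J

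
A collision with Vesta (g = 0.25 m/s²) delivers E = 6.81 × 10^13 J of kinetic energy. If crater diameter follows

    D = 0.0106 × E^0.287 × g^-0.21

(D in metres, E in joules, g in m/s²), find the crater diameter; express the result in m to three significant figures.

E^0.287 = (6.81 × 10^13)^0.287 = 9.335 × 10^3
g^-0.21 = 0.25^-0.21 = 1.338
D = 0.0106 × 9.335 × 10^3 × 1.338 = 132.4 m

D ≈ 132 m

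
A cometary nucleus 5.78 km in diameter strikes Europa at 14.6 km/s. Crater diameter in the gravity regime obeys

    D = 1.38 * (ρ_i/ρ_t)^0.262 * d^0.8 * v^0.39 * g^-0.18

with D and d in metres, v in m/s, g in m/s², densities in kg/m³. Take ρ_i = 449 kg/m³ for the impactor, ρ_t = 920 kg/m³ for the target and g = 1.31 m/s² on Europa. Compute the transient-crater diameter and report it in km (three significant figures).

D ≈ 46.9 km

In SI units: d = 5780 m, v = 14600 m/s.
(ρ_i/ρ_t)^0.262 = (449/920)^0.262 = 0.8287
d^0.8 = 5780^0.8 = 1022
v^0.39 = 14600^0.39 = 42.08
g^-0.18 = 1.31^-0.18 = 0.9526
D = 1.38 × 0.8287 × 1022 × 42.08 × 0.9526 = 46850 m
   = 46.85 km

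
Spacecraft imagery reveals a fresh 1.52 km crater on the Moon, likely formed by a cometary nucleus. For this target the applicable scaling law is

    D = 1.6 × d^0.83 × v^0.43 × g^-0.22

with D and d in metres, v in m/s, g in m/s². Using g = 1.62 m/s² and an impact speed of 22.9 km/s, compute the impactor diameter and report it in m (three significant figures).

d ≈ 24.2 m

Rearranging for d: d = [D / (1.6 · 22900^0.43 · 1.62^-0.22)]^(1/0.83).
D = 1520 m.
22900^0.43 = 74.94
1.62^-0.22 = 0.8993
Denominator = 1.6 × 74.94 × 0.8993 = 107.8
D / 107.8 = 1520 / 107.8 = 14.10
d = 14.10^(1/0.83) = 14.10^1.2048 = 24.24 m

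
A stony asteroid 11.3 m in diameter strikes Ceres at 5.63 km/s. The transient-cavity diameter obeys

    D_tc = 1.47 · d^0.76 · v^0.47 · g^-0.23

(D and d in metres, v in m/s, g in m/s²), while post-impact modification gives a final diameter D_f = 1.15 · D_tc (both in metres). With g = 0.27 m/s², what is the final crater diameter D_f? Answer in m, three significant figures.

v = 5630 m/s.
d^0.76 = 11.3^0.76 = 6.315
v^0.47 = 5630^0.47 = 57.91
g^-0.23 = 0.27^-0.23 = 1.351
D_tc = 1.47 × 6.315 × 57.91 × 1.351 = 726.3 m
D_f = 1.15 × 726.3 = 835.2 m

D_f ≈ 835 m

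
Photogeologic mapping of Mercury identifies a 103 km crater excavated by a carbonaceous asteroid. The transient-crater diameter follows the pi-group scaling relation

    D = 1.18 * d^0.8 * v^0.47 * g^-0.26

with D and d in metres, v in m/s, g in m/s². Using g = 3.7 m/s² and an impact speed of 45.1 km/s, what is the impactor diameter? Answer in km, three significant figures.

Rearranging for d: d = [D / (1.18 · 45100^0.47 · 3.7^-0.26)]^(1/0.8).
D = 103000 m.
45100^0.47 = 154.0
3.7^-0.26 = 0.7117
Denominator = 1.18 × 154.0 × 0.7117 = 129.3
D / 129.3 = 103000 / 129.3 = 796.6
d = 796.6^(1/0.8) = 796.6^1.25 = 4232 m

d ≈ 4.23 km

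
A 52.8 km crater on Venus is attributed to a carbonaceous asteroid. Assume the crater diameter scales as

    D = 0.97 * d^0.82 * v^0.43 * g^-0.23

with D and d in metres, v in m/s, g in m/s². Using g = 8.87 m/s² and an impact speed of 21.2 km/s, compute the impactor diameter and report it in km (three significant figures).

Rearranging for d: d = [D / (0.97 · 21200^0.43 · 8.87^-0.23)]^(1/0.82).
D = 52800 m.
21200^0.43 = 72.50
8.87^-0.23 = 0.6053
Denominator = 0.97 × 72.50 × 0.6053 = 42.57
D / 42.57 = 52800 / 42.57 = 1240
d = 1240^(1/0.82) = 1240^1.2195 = 5921 m

d ≈ 5.92 km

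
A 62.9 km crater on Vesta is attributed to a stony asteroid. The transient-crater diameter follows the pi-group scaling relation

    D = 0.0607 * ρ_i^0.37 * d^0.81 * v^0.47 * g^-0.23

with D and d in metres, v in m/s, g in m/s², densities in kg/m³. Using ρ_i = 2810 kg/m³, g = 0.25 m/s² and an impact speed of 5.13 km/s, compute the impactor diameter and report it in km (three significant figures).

Rearranging for d: d = [D / (0.0607 · 2810^0.37 · 5130^0.47 · 0.25^-0.23)]^(1/0.81).
D = 62900 m.
2810^0.37 = 18.88
5130^0.47 = 55.43
0.25^-0.23 = 1.376
Denominator = 0.0607 × 18.88 × 55.43 × 1.376 = 87.41
D / 87.41 = 62900 / 87.41 = 719.6
d = 719.6^(1/0.81) = 719.6^1.2346 = 3368 m

d ≈ 3.37 km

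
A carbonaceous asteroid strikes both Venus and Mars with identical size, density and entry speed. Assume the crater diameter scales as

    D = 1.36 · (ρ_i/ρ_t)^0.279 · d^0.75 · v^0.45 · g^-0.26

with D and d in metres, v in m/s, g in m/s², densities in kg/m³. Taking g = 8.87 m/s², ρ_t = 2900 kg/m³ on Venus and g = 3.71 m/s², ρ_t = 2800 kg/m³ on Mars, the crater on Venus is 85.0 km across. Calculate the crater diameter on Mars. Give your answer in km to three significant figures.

D ≈ 108 km

The impactor-only factors (d, v, ρ_i) cancel in the ratio, leaving D_Mars/D_Venus = (g_Mars/g_Venus)^-0.26 · (ρ_t,Venus/ρ_t,Mars)^0.279.
(3.71/8.87)^-0.26 = 0.4183^-0.26 = 1.254
(2900/2800)^0.279 = 1.036^0.279 = 1.010
Ratio = 1.254 × 1.010 = 1.267
D_Mars = 1.267 × 85.0 km = 108 km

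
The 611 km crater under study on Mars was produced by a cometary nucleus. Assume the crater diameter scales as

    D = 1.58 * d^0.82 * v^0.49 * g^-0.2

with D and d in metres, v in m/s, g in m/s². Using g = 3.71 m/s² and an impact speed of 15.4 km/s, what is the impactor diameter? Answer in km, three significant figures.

d ≈ 28.2 km

Rearranging for d: d = [D / (1.58 · 15400^0.49 · 3.71^-0.2)]^(1/0.82).
D = 611000 m.
15400^0.49 = 112.7
3.71^-0.2 = 0.7694
Denominator = 1.58 × 112.7 × 0.7694 = 137.0
D / 137.0 = 611000 / 137.0 = 4460
d = 4460^(1/0.82) = 4460^1.2195 = 28207 m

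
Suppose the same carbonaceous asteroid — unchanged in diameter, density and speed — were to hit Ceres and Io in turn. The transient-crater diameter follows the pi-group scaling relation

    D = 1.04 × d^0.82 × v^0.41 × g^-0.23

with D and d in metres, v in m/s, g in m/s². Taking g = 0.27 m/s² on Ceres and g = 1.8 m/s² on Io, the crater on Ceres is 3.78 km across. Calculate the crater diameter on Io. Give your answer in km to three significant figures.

All impactor-dependent factors cancel in the ratio, leaving D_Io/D_Ceres = (g_Io/g_Ceres)^-0.23.
(1.8/0.27)^-0.23 = 6.667^-0.23 = 0.6464
D_Io = 0.6464 × 3.78 km = 2.44 km

D ≈ 2.44 km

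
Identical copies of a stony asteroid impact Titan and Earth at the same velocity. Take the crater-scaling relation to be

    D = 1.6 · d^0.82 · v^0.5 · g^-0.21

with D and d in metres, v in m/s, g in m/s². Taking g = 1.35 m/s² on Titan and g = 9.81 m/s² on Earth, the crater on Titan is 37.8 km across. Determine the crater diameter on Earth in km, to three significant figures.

All impactor-dependent factors cancel in the ratio, leaving D_Earth/D_Titan = (g_Earth/g_Titan)^-0.21.
(9.81/1.35)^-0.21 = 7.267^-0.21 = 0.6593
D_Earth = 0.6593 × 37.8 km = 24.9 km

D ≈ 24.9 km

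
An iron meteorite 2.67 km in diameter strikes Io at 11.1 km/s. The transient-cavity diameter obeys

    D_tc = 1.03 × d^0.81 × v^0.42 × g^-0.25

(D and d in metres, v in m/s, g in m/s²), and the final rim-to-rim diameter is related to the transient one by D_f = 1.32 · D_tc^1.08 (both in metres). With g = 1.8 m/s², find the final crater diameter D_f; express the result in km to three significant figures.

In SI: d = 2670 m, v = 11100 m/s.
d^0.81 = 2670^0.81 = 596.3
v^0.42 = 11100^0.42 = 50.01
g^-0.25 = 1.8^-0.25 = 0.8633
D_tc = 1.03 × 596.3 × 50.01 × 0.8633 = 26520 m
D_f = 1.32 × (26520)^1.08 = 79074 m
     = 79.07 km

D_f ≈ 79.1 km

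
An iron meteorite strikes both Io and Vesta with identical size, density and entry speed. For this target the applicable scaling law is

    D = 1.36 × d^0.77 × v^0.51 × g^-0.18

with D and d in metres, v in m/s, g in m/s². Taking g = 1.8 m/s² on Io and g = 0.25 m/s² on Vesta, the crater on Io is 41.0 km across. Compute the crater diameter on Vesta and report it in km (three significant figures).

All impactor-dependent factors cancel in the ratio, leaving D_Vesta/D_Io = (g_Vesta/g_Io)^-0.18.
(0.25/1.8)^-0.18 = 0.1389^-0.18 = 1.427
D_Vesta = 1.427 × 41.0 km = 58.5 km

D ≈ 58.5 km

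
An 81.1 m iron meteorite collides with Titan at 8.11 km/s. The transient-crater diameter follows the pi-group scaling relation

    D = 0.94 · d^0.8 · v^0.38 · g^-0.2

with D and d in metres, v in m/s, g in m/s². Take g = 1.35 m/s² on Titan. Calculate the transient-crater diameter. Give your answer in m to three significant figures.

D ≈ 911 m

In SI units: v = 8110 m/s.
d^0.8 = 81.1^0.8 = 33.67
v^0.38 = 8110^0.38 = 30.58
g^-0.2 = 1.35^-0.2 = 0.9417
D = 0.94 × 33.67 × 30.58 × 0.9417 = 911.4 m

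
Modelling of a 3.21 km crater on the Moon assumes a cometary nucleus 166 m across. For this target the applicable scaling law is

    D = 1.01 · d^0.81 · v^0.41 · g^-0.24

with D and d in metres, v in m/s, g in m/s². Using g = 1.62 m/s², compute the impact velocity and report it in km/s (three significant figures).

v ≈ 19.0 km/s

Rearranging for v: v = [D / (1.01 · 166^0.81 · 1.62^-0.24)]^(1/0.41).
D = 3210 m.
166^0.81 = 62.85
1.62^-0.24 = 0.8907
Denominator = 1.01 × 62.85 × 0.8907 = 56.54
D / 56.54 = 3210 / 56.54 = 56.77
v = 56.77^(1/0.41) = 56.77^2.439 = 18980 m/s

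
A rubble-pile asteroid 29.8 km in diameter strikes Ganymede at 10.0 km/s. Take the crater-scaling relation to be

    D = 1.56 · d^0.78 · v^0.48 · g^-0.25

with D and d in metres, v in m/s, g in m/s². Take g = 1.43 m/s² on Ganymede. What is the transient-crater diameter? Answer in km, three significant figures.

In SI units: d = 29800 m, v = 10000 m/s.
d^0.78 = 29800^0.78 = 3090
v^0.48 = 10000^0.48 = 83.18
g^-0.25 = 1.43^-0.25 = 0.9145
D = 1.56 × 3090 × 83.18 × 0.9145 = 3.667 × 10^5 m
   = 366.7 km

D ≈ 367 km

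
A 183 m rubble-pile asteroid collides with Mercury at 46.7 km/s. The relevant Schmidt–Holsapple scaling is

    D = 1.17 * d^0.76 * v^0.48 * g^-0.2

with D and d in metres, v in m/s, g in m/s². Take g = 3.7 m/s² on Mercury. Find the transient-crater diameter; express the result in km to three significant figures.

D ≈ 8.23 km

In SI units: v = 46700 m/s.
d^0.76 = 183^0.76 = 52.42
v^0.48 = 46700^0.48 = 174.3
g^-0.2 = 3.7^-0.2 = 0.7698
D = 1.17 × 52.42 × 174.3 × 0.7698 = 8229 m
   = 8.229 km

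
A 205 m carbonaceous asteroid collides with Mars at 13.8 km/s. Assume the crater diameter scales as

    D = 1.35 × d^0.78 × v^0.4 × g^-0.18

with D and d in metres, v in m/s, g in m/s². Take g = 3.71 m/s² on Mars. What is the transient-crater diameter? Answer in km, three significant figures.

In SI units: v = 13800 m/s.
d^0.78 = 205^0.78 = 63.56
v^0.4 = 13800^0.4 = 45.28
g^-0.18 = 3.71^-0.18 = 0.7898
D = 1.35 × 63.56 × 45.28 × 0.7898 = 3069 m
   = 3.069 km

D ≈ 3.07 km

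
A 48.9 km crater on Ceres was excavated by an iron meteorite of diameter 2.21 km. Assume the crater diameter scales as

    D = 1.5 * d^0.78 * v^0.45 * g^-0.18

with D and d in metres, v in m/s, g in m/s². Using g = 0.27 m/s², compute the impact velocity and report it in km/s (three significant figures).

v ≈ 10.1 km/s

Rearranging for v: v = [D / (1.5 · 2210^0.78 · 0.27^-0.18)]^(1/0.45).
D = 48900 m.
2210^0.78 = 406.1
0.27^-0.18 = 1.266
Denominator = 1.5 × 406.1 × 1.266 = 771.2
D / 771.2 = 48900 / 771.2 = 63.41
v = 63.41^(1/0.45) = 63.41^2.2222 = 10110 m/s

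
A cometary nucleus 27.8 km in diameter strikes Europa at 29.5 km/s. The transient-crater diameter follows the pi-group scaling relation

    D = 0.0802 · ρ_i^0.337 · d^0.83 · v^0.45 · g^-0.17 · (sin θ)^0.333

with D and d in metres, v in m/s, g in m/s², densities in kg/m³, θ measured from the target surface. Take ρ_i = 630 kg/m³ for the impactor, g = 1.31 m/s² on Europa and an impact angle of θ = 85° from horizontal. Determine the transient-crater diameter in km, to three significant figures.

In SI units: d = 27800 m, v = 29500 m/s.
ρ_i^0.337 = 630^0.337 = 8.778
d^0.83 = 27800^0.83 = 4882
v^0.45 = 29500^0.45 = 102.7
g^-0.17 = 1.31^-0.17 = 0.9551
(sin 85°)^0.333 = 0.9962^0.333 = 0.9987
D = 0.0802 × 8.778 × 4882 × 102.7 × 0.9551 × 0.9987 = 3.367 × 10^5 m
   = 336.7 km

D ≈ 337 km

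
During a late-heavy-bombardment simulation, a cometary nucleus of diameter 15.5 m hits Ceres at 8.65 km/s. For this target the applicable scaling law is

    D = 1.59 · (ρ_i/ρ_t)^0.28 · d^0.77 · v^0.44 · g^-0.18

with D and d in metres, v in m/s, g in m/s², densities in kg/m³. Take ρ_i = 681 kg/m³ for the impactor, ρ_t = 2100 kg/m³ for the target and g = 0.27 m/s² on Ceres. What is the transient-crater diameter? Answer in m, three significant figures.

D ≈ 654 m

In SI units: v = 8650 m/s.
(ρ_i/ρ_t)^0.28 = (681/2100)^0.28 = 0.7296
d^0.77 = 15.5^0.77 = 8.252
v^0.44 = 8650^0.44 = 53.99
g^-0.18 = 0.27^-0.18 = 1.266
D = 1.59 × 0.7296 × 8.252 × 53.99 × 1.266 = 654.3 m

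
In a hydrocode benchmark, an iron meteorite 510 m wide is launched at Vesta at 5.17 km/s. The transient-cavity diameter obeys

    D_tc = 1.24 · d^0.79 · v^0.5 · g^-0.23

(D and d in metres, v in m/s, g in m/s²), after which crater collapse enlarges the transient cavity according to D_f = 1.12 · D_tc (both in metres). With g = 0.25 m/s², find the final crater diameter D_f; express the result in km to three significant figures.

D_f ≈ 18.9 km

v = 5170 m/s.
d^0.79 = 510^0.79 = 137.7
v^0.5 = 5170^0.5 = 71.90
g^-0.23 = 0.25^-0.23 = 1.376
D_tc = 1.24 × 137.7 × 71.90 × 1.376 = 16890 m
D_f = 1.12 × 16890 = 18917 m
     = 18.92 km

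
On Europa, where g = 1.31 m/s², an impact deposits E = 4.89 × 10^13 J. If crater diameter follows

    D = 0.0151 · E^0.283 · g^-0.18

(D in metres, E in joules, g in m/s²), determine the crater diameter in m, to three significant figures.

D ≈ 108 m

E^0.283 = (4.89 × 10^13)^0.283 = 7.483 × 10^3
g^-0.18 = 1.31^-0.18 = 0.9526
D = 0.0151 × 7.483 × 10^3 × 0.9526 = 107.6 m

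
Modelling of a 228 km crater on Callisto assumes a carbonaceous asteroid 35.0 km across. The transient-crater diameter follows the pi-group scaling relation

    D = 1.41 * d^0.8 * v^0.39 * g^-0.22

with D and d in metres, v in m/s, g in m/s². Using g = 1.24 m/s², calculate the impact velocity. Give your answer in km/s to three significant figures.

Rearranging for v: v = [D / (1.41 · 35000^0.8 · 1.24^-0.22)]^(1/0.39).
D = 228000 m.
35000^0.8 = 4318
1.24^-0.22 = 0.9538
Denominator = 1.41 × 4318 × 0.9538 = 5807
D / 5807 = 228000 / 5807 = 39.26
v = 39.26^(1/0.39) = 39.26^2.5641 = 12219 m/s

v ≈ 12.2 km/s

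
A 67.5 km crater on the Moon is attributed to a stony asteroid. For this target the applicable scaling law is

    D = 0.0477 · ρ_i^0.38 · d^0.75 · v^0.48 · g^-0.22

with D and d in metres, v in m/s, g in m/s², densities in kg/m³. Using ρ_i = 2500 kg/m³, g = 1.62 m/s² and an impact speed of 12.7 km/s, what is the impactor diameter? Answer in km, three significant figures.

d ≈ 8.21 km

Rearranging for d: d = [D / (0.0477 · 2500^0.38 · 12700^0.48 · 1.62^-0.22)]^(1/0.75).
D = 67500 m.
2500^0.38 = 19.55
12700^0.48 = 93.29
1.62^-0.22 = 0.8993
Denominator = 0.0477 × 19.55 × 93.29 × 0.8993 = 78.24
D / 78.24 = 67500 / 78.24 = 862.7
d = 862.7^(1/0.75) = 862.7^1.3333 = 8211 m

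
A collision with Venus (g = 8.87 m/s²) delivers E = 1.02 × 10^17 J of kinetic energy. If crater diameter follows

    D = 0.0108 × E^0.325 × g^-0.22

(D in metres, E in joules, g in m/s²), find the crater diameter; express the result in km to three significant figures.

E^0.325 = (1.02 × 10^17)^0.325 = 3.371 × 10^5
g^-0.22 = 8.87^-0.22 = 0.6187
D = 0.0108 × 3.371 × 10^5 × 0.6187 = 2252 m
   = 2.252 km

D ≈ 2.25 km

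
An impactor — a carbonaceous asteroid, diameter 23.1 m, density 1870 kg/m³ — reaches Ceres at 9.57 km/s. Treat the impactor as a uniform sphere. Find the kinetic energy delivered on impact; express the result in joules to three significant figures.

E ≈ 5.53 × 10^14 J

v = 9570 m/s.
Mass m = (π/6) ρ d³ = (π/6) × 1870 × (23.1)³ = 1.207 × 10^7 kg
E = ½ m v² = 0.5 × 1.207 × 10^7 × (9570)² = 5.527 × 10^14 J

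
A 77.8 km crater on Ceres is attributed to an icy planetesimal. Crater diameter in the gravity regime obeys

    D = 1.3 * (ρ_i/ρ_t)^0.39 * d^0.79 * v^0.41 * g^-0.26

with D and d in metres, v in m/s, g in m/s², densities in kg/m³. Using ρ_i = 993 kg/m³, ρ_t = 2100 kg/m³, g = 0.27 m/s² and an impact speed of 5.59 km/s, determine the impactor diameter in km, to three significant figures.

d ≈ 11.9 km

Rearranging for d: d = [D / (1.3 · (993/2100)^0.39 · 5590^0.41 · 0.27^-0.26)]^(1/0.79).
D = 77800 m.
(993/2100)^0.39 = 0.7467
5590^0.41 = 34.39
0.27^-0.26 = 1.406
Denominator = 1.3 × 0.7467 × 34.39 × 1.406 = 46.94
D / 46.94 = 77800 / 46.94 = 1657
d = 1657^(1/0.79) = 1657^1.2658 = 11886 m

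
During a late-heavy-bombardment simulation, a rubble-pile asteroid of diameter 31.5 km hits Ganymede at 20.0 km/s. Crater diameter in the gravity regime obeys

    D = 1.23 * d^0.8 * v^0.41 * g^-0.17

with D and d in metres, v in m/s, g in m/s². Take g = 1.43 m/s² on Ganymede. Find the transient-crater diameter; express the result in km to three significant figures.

In SI units: d = 31500 m, v = 20000 m/s.
d^0.8 = 31500^0.8 = 3969
v^0.41 = 20000^0.41 = 58.00
g^-0.17 = 1.43^-0.17 = 0.9410
D = 1.23 × 3969 × 58.00 × 0.9410 = 2.664 × 10^5 m
   = 266.4 km

D ≈ 266 km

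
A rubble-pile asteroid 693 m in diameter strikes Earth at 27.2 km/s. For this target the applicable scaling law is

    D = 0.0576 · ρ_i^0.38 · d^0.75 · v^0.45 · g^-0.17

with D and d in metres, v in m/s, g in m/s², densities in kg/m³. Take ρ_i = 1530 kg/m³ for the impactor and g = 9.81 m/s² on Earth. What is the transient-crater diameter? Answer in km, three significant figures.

D ≈ 8.47 km

In SI units: v = 27200 m/s.
ρ_i^0.38 = 1530^0.38 = 16.22
d^0.75 = 693^0.75 = 135.1
v^0.45 = 27200^0.45 = 98.98
g^-0.17 = 9.81^-0.17 = 0.6783
D = 0.0576 × 16.22 × 135.1 × 98.98 × 0.6783 = 8474 m
   = 8.474 km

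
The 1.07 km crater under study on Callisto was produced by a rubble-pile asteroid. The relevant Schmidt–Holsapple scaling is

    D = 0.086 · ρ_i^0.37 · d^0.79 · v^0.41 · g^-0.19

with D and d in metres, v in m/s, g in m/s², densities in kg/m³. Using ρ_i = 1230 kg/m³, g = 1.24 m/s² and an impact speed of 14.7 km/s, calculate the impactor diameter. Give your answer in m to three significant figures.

Rearranging for d: d = [D / (0.086 · 1230^0.37 · 14700^0.41 · 1.24^-0.19)]^(1/0.79).
D = 1070 m.
1230^0.37 = 13.91
14700^0.41 = 51.12
1.24^-0.19 = 0.9600
Denominator = 0.086 × 13.91 × 51.12 × 0.9600 = 58.71
D / 58.71 = 1070 / 58.71 = 18.23
d = 18.23^(1/0.79) = 18.23^1.2658 = 39.44 m

d ≈ 39.4 m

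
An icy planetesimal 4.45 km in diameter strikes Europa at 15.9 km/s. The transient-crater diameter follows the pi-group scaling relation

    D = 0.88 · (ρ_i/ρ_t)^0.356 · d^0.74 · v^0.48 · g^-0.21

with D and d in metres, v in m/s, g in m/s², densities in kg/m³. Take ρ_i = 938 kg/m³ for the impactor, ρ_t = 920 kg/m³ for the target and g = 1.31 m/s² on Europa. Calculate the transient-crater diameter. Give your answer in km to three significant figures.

In SI units: d = 4450 m, v = 15900 m/s.
(ρ_i/ρ_t)^0.356 = (938/920)^0.356 = 1.007
d^0.74 = 4450^0.74 = 500.9
v^0.48 = 15900^0.48 = 103.9
g^-0.21 = 1.31^-0.21 = 0.9449
D = 0.88 × 1.007 × 500.9 × 103.9 × 0.9449 = 43578 m
   = 43.58 km

D ≈ 43.6 km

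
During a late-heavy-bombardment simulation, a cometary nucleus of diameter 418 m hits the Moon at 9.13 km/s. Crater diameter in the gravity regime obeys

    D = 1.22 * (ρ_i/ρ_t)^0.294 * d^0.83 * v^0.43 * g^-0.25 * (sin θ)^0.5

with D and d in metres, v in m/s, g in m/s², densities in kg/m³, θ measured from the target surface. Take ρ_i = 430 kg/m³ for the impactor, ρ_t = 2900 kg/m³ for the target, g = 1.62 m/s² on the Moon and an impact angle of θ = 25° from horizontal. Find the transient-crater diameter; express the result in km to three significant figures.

In SI units: v = 9130 m/s.
(ρ_i/ρ_t)^0.294 = (430/2900)^0.294 = 0.5706
d^0.83 = 418^0.83 = 149.8
v^0.43 = 9130^0.43 = 50.47
g^-0.25 = 1.62^-0.25 = 0.8864
(sin 25°)^0.5 = 0.4226^0.5 = 0.6501
D = 1.22 × 0.5706 × 149.8 × 50.47 × 0.8864 × 0.6501 = 3033 m
   = 3.033 km

D ≈ 3.03 km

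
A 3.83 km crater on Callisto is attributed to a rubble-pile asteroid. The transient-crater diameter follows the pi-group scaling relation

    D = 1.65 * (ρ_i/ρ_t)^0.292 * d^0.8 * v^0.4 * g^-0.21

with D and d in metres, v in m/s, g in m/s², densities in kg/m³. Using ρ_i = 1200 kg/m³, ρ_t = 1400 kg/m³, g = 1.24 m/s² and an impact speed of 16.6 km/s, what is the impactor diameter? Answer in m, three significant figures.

d ≈ 140 m

Rearranging for d: d = [D / (1.65 · (1200/1400)^0.292 · 16600^0.4 · 1.24^-0.21)]^(1/0.8).
D = 3830 m.
(1200/1400)^0.292 = 0.9560
16600^0.4 = 48.76
1.24^-0.21 = 0.9558
Denominator = 1.65 × 0.9560 × 48.76 × 0.9558 = 73.51
D / 73.51 = 3830 / 73.51 = 52.10
d = 52.10^(1/0.8) = 52.10^1.25 = 140.0 m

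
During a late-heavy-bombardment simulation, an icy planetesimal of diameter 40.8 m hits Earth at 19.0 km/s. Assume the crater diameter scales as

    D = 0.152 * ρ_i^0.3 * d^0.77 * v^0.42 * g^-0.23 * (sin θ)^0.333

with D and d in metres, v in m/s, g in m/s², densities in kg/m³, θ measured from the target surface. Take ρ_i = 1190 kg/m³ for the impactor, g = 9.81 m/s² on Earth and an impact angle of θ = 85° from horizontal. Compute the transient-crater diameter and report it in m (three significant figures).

D ≈ 819 m

In SI units: v = 19000 m/s.
ρ_i^0.3 = 1190^0.3 = 8.369
d^0.77 = 40.8^0.77 = 17.39
v^0.42 = 19000^0.42 = 62.67
g^-0.23 = 9.81^-0.23 = 0.5914
(sin 85°)^0.333 = 0.9962^0.333 = 0.9987
D = 0.152 × 8.369 × 17.39 × 62.67 × 0.5914 × 0.9987 = 818.8 m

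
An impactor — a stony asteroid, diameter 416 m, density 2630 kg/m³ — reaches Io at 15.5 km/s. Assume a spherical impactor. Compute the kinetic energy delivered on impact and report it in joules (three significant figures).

E ≈ 1.19 × 10^19 J

v = 15500 m/s.
Mass m = (π/6) ρ d³ = (π/6) × 2630 × (416)³ = 9.914 × 10^10 kg
E = ½ m v² = 0.5 × 9.914 × 10^10 × (15500)² = 1.191 × 10^19 J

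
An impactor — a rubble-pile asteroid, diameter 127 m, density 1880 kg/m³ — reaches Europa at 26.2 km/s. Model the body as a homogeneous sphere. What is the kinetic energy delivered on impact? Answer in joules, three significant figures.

v = 26200 m/s.
Mass m = (π/6) ρ d³ = (π/6) × 1880 × (127)³ = 2.016 × 10^9 kg
E = ½ m v² = 0.5 × 2.016 × 10^9 × (26200)² = 6.919 × 10^17 J

E ≈ 6.92 × 10^17 J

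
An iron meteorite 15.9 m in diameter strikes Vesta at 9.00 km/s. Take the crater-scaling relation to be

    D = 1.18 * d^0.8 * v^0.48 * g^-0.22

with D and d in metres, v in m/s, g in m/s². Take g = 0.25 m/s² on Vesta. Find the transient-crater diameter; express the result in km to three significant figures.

D ≈ 1.16 km

In SI units: v = 9000 m/s.
d^0.8 = 15.9^0.8 = 9.144
v^0.48 = 9000^0.48 = 79.07
g^-0.22 = 0.25^-0.22 = 1.357
D = 1.18 × 9.144 × 79.07 × 1.357 = 1158 m
   = 1.158 km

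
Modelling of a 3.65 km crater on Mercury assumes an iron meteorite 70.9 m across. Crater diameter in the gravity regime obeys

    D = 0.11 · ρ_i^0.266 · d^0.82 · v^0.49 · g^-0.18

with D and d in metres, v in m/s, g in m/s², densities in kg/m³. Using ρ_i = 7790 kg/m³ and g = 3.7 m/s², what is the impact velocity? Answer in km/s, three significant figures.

v ≈ 16.8 km/s

Rearranging for v: v = [D / (0.11 · 7790^0.266 · 70.9^0.82 · 3.7^-0.18)]^(1/0.49).
D = 3650 m.
7790^0.266 = 10.84
70.9^0.82 = 32.93
3.7^-0.18 = 0.7902
Denominator = 0.11 × 10.84 × 32.93 × 0.7902 = 31.03
D / 31.03 = 3650 / 31.03 = 117.6
v = 117.6^(1/0.49) = 117.6^2.0408 = 16799 m/s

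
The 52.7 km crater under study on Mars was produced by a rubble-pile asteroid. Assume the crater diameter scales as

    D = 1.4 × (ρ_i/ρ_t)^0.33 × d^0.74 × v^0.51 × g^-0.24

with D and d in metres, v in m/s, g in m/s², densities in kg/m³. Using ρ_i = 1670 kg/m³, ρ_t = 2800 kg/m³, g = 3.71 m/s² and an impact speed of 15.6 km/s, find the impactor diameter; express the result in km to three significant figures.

d ≈ 3.79 km

Rearranging for d: d = [D / (1.4 · (1670/2800)^0.33 · 15600^0.51 · 3.71^-0.24)]^(1/0.74).
D = 52700 m.
(1670/2800)^0.33 = 0.8432
15600^0.51 = 137.6
3.71^-0.24 = 0.7300
Denominator = 1.4 × 0.8432 × 137.6 × 0.7300 = 118.6
D / 118.6 = 52700 / 118.6 = 444.4
d = 444.4^(1/0.74) = 444.4^1.3514 = 3786 m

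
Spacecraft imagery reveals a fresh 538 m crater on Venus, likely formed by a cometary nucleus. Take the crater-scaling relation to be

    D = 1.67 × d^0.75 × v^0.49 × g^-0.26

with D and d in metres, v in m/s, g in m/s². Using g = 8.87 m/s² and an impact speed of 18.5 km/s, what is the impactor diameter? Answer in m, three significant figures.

d ≈ 7.67 m

Rearranging for d: d = [D / (1.67 · 18500^0.49 · 8.87^-0.26)]^(1/0.75).
18500^0.49 = 123.3
8.87^-0.26 = 0.5669
Denominator = 1.67 × 123.3 × 0.5669 = 116.7
D / 116.7 = 538 / 116.7 = 4.610
d = 4.610^(1/0.75) = 4.610^1.3333 = 7.672 m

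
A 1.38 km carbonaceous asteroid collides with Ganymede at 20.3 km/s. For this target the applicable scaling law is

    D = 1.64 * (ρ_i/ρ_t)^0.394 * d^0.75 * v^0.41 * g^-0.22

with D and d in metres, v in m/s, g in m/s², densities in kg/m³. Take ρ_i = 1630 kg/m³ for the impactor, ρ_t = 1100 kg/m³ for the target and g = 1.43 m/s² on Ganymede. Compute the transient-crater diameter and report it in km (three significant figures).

In SI units: d = 1380 m, v = 20300 m/s.
(ρ_i/ρ_t)^0.394 = (1630/1100)^0.394 = 1.168
d^0.75 = 1380^0.75 = 226.4
v^0.41 = 20300^0.41 = 58.35
g^-0.22 = 1.43^-0.22 = 0.9243
D = 1.64 × 1.168 × 226.4 × 58.35 × 0.9243 = 23389 m
   = 23.39 km

D ≈ 23.4 km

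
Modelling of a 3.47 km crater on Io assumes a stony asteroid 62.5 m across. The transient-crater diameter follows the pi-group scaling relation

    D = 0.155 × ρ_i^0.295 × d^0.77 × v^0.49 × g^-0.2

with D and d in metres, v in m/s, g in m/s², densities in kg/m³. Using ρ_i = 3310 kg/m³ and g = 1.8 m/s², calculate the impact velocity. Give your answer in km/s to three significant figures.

v ≈ 11.0 km/s

Rearranging for v: v = [D / (0.155 · 3310^0.295 · 62.5^0.77 · 1.8^-0.2)]^(1/0.49).
D = 3470 m.
3310^0.295 = 10.92
62.5^0.77 = 24.15
1.8^-0.2 = 0.8891
Denominator = 0.155 × 10.92 × 24.15 × 0.8891 = 36.34
D / 36.34 = 3470 / 36.34 = 95.49
v = 95.49^(1/0.49) = 95.49^2.0408 = 10982 m/s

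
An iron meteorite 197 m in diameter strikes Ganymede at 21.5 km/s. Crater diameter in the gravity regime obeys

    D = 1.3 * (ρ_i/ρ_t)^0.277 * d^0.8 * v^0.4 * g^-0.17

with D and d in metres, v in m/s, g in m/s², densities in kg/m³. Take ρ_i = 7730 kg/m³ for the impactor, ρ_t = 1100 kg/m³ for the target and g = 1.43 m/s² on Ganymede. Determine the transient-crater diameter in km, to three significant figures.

D ≈ 7.77 km

In SI units: v = 21500 m/s.
(ρ_i/ρ_t)^0.277 = (7730/1100)^0.277 = 1.716
d^0.8 = 197^0.8 = 68.48
v^0.4 = 21500^0.4 = 54.07
g^-0.17 = 1.43^-0.17 = 0.9410
D = 1.3 × 1.716 × 68.48 × 54.07 × 0.9410 = 7773 m
   = 7.773 km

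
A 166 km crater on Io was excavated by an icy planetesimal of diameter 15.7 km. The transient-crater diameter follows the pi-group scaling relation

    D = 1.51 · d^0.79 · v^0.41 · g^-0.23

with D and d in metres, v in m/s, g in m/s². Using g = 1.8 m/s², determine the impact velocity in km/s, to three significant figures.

Rearranging for v: v = [D / (1.51 · 15700^0.79 · 1.8^-0.23)]^(1/0.41).
D = 166000 m.
15700^0.79 = 2064
1.8^-0.23 = 0.8735
Denominator = 1.51 × 2064 × 0.8735 = 2722
D / 2722 = 166000 / 2722 = 60.98
v = 60.98^(1/0.41) = 60.98^2.439 = 22598 m/s

v ≈ 22.6 km/s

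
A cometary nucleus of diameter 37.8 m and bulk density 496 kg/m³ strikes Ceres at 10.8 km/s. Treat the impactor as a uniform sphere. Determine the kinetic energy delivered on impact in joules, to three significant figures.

v = 10800 m/s.
Mass m = (π/6) ρ d³ = (π/6) × 496 × (37.8)³ = 1.403 × 10^7 kg
E = ½ m v² = 0.5 × 1.403 × 10^7 × (10800)² = 8.182 × 10^14 J

E ≈ 8.18 × 10^14 J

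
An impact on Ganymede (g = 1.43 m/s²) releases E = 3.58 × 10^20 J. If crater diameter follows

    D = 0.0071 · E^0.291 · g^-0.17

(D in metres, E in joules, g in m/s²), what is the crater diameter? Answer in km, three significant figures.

E^0.291 = (3.58 × 10^20)^0.291 = 9.576 × 10^5
g^-0.17 = 1.43^-0.17 = 0.9410
D = 0.0071 × 9.576 × 10^5 × 0.9410 = 6398 m
   = 6.398 km

D ≈ 6.40 km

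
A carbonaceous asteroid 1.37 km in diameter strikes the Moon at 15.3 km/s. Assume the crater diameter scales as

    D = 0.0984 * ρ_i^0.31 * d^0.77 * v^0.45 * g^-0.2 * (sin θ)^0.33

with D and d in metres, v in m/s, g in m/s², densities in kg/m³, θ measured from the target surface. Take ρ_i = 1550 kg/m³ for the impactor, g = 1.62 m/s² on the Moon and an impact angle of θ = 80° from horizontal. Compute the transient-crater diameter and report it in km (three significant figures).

In SI units: d = 1370 m, v = 15300 m/s.
ρ_i^0.31 = 1550^0.31 = 9.750
d^0.77 = 1370^0.77 = 260.2
v^0.45 = 15300^0.45 = 76.40
g^-0.2 = 1.62^-0.2 = 0.9080
(sin 80°)^0.33 = 0.9848^0.33 = 0.9950
D = 0.0984 × 9.750 × 260.2 × 76.40 × 0.9080 × 0.9950 = 17231 m
   = 17.23 km

D ≈ 17.2 km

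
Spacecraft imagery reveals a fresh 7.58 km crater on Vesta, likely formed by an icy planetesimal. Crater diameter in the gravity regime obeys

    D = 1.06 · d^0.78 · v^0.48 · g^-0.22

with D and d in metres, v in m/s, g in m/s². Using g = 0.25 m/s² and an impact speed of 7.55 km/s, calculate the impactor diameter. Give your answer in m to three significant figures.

d ≈ 243 m

Rearranging for d: d = [D / (1.06 · 7550^0.48 · 0.25^-0.22)]^(1/0.78).
D = 7580 m.
7550^0.48 = 72.68
0.25^-0.22 = 1.357
Denominator = 1.06 × 72.68 × 1.357 = 104.5
D / 104.5 = 7580 / 104.5 = 72.54
d = 72.54^(1/0.78) = 72.54^1.2821 = 242.9 m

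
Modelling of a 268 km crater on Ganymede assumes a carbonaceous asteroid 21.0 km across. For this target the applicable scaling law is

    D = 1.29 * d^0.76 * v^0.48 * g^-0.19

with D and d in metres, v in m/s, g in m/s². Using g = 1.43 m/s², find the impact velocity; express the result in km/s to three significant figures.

v ≈ 19.8 km/s

Rearranging for v: v = [D / (1.29 · 21000^0.76 · 1.43^-0.19)]^(1/0.48).
D = 268000 m.
21000^0.76 = 1927
1.43^-0.19 = 0.9343
Denominator = 1.29 × 1927 × 0.9343 = 2323
D / 2323 = 268000 / 2323 = 115.4
v = 115.4^(1/0.48) = 115.4^2.0833 = 19779 m/s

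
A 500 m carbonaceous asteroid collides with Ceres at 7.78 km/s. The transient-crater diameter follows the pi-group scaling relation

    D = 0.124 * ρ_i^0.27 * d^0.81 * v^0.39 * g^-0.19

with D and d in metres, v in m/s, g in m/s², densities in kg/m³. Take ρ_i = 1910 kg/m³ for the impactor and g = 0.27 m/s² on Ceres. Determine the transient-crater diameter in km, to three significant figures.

D ≈ 6.18 km

In SI units: v = 7780 m/s.
ρ_i^0.27 = 1910^0.27 = 7.689
d^0.81 = 500^0.81 = 153.5
v^0.39 = 7780^0.39 = 32.92
g^-0.19 = 0.27^-0.19 = 1.282
D = 0.124 × 7.689 × 153.5 × 32.92 × 1.282 = 6177 m
   = 6.177 km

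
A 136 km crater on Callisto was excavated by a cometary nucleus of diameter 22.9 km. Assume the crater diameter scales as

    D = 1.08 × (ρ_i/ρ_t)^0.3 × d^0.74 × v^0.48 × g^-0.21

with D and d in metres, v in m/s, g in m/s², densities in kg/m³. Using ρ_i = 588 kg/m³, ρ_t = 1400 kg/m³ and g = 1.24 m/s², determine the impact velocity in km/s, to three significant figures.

Rearranging for v: v = [D / (1.08 · (588/1400)^0.3 · 22900^0.74 · 1.24^-0.21)]^(1/0.48).
D = 136000 m.
(588/1400)^0.3 = 0.7709
22900^0.74 = 1684
1.24^-0.21 = 0.9558
Denominator = 1.08 × 0.7709 × 1684 × 0.9558 = 1340
D / 1340 = 136000 / 1340 = 101.5
v = 101.5^(1/0.48) = 101.5^2.0833 = 15138 m/s

v ≈ 15.1 km/s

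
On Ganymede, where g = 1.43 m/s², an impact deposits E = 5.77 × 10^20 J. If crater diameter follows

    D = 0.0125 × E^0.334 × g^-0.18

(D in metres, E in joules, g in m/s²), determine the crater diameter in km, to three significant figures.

E^0.334 = (5.77 × 10^20)^0.334 = 8.595 × 10^6
g^-0.18 = 1.43^-0.18 = 0.9376
D = 0.0125 × 8.595 × 10^6 × 0.9376 = 1.007 × 10^5 m
   = 100.7 km

D ≈ 101 km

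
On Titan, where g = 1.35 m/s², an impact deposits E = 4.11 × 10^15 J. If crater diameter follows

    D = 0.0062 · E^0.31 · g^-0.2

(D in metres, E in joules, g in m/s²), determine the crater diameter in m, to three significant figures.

D ≈ 404 m

E^0.31 = (4.11 × 10^15)^0.31 = 6.923 × 10^4
g^-0.2 = 1.35^-0.2 = 0.9417
D = 0.0062 × 6.923 × 10^4 × 0.9417 = 404.2 m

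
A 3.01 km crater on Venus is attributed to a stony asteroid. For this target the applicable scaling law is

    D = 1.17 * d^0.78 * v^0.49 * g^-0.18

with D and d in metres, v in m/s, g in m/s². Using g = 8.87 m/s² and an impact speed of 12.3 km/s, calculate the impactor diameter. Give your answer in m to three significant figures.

Rearranging for d: d = [D / (1.17 · 12300^0.49 · 8.87^-0.18)]^(1/0.78).
D = 3010 m.
12300^0.49 = 100.9
8.87^-0.18 = 0.6751
Denominator = 1.17 × 100.9 × 0.6751 = 79.70
D / 79.70 = 3010 / 79.70 = 37.77
d = 37.77^(1/0.78) = 37.77^1.2821 = 105.2 m

d ≈ 105 m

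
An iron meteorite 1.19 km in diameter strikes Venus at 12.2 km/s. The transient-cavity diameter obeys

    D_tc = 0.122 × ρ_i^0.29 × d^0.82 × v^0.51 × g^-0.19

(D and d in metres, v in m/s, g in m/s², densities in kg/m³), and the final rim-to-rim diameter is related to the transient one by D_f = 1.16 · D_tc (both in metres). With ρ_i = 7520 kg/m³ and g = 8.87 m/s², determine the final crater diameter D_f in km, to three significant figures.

In SI: d = 1190 m, v = 12200 m/s.
ρ_i^0.29 = 7520^0.29 = 13.31
d^0.82 = 1190^0.82 = 332.6
v^0.51 = 12200^0.51 = 121.4
g^-0.19 = 8.87^-0.19 = 0.6605
D_tc = 0.122 × 13.31 × 332.6 × 121.4 × 0.6605 = 43310 m
D_f = 1.16 × 43310 = 50240 m
     = 50.24 km

D_f ≈ 50.2 km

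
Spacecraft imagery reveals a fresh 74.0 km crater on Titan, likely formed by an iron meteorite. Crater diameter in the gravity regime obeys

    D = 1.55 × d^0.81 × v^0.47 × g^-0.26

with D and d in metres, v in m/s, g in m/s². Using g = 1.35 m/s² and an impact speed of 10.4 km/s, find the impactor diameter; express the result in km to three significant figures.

d ≈ 3.07 km

Rearranging for d: d = [D / (1.55 · 10400^0.47 · 1.35^-0.26)]^(1/0.81).
D = 74000 m.
10400^0.47 = 77.27
1.35^-0.26 = 0.9249
Denominator = 1.55 × 77.27 × 0.9249 = 110.8
D / 110.8 = 74000 / 110.8 = 667.9
d = 667.9^(1/0.81) = 667.9^1.2346 = 3072 m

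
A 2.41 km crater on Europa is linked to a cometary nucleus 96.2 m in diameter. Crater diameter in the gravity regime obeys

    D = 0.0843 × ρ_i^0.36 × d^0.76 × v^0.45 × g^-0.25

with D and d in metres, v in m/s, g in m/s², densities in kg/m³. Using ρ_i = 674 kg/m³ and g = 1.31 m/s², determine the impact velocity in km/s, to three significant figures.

v ≈ 22.7 km/s

Rearranging for v: v = [D / (0.0843 · 674^0.36 · 96.2^0.76 · 1.31^-0.25)]^(1/0.45).
D = 2410 m.
674^0.36 = 10.43
96.2^0.76 = 32.15
1.31^-0.25 = 0.9347
Denominator = 0.0843 × 10.43 × 32.15 × 0.9347 = 26.42
D / 26.42 = 2410 / 26.42 = 91.22
v = 91.22^(1/0.45) = 91.22^2.2222 = 22684 m/s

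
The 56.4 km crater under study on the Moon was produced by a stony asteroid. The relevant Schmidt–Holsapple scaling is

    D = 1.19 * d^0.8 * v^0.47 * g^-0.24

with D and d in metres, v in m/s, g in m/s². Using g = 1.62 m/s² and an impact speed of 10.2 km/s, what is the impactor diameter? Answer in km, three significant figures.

Rearranging for d: d = [D / (1.19 · 10200^0.47 · 1.62^-0.24)]^(1/0.8).
D = 56400 m.
10200^0.47 = 76.57
1.62^-0.24 = 0.8907
Denominator = 1.19 × 76.57 × 0.8907 = 81.16
D / 81.16 = 56400 / 81.16 = 694.9
d = 694.9^(1/0.8) = 694.9^1.25 = 3568 m

d ≈ 3.57 km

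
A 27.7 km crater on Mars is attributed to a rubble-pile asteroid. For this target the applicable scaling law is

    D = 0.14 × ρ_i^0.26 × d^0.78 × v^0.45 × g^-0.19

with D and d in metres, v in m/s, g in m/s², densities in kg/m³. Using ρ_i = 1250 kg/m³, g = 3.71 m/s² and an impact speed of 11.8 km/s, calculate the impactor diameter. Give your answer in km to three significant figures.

d ≈ 3.53 km

Rearranging for d: d = [D / (0.14 · 1250^0.26 · 11800^0.45 · 3.71^-0.19)]^(1/0.78).
D = 27700 m.
1250^0.26 = 6.386
11800^0.45 = 67.97
3.71^-0.19 = 0.7795
Denominator = 0.14 × 6.386 × 67.97 × 0.7795 = 47.37
D / 47.37 = 27700 / 47.37 = 584.8
d = 584.8^(1/0.78) = 584.8^1.2821 = 3528 m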